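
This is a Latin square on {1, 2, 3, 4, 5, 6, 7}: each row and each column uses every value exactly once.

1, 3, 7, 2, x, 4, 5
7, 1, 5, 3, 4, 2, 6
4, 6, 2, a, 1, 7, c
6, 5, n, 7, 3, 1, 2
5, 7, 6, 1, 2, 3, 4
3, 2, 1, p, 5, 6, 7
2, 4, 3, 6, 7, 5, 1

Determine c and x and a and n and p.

c = 3, x = 6, a = 5, n = 4, p = 4

At (row 1, col 5): row 1 already has {1, 2, 3, 4, 5, 7}, so the value is 6.
At (row 3, col 7): column 7 already has {1, 2, 4, 5, 6, 7}, so the value is 3.
Cell (3,4): row 3 already has {1, 2, 3, 4, 6, 7} → 5.
Cell (6,4): row 6 already has {1, 2, 3, 5, 6, 7} → 4.
For row 4, column 3: row 4 already has {1, 2, 3, 5, 6, 7}; that leaves 4.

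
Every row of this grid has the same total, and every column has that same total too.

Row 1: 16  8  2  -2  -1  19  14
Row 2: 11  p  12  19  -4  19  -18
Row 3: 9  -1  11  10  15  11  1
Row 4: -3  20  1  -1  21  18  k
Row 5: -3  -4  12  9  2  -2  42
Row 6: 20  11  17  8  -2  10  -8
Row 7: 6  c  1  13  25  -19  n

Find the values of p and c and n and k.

Rows 1 and 3 both sum to 56, so that's the common total.
Row 2: 11 + 12 + 19 − 4 + 19 − 18 = 39, so its missing entry is 56 − 39 = 17.
Column 2: 8 + 17 − 1 + 20 − 4 + 11 = 51, so its missing entry is 56 − 51 = 5.
Row 7: 6 + 5 + 1 + 13 + 25 − 19 = 31, so its missing entry is 56 − 31 = 25.
Row 4: -3 + 20 + 1 − 1 + 21 + 18 = 56, so its missing entry is 56 − 56 = 0.

p = 17, c = 5, n = 25, k = 0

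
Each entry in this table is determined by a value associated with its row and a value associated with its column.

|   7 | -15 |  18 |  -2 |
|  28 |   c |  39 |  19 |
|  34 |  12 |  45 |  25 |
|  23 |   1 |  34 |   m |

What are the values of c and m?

The difference between any two rows is the same in every column — this is an addition table with the headers hidden.
Row 2 minus row 1 is 28 − 7 = 21, so its entry in column 2 is -15 + 21 = 6.
Row 4 minus row 1 is 23 − 7 = 16, so its entry in column 4 is -2 + 16 = 14.

c = 6, m = 14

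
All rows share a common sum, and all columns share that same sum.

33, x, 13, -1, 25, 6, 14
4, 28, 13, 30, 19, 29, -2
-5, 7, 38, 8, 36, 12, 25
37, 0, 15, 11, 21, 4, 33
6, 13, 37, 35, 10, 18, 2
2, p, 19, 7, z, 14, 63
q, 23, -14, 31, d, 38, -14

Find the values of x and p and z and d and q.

x = 31, p = 19, z = -3, d = 13, q = 44

Rows 2 and 3 both sum to 121, so that's the common total.
Row 1 has 33 + 13 − 1 + 25 + 6 + 14 = 90; the blank must be 121 − 90 = 31.
Column 2 has 31 + 28 + 7 + 0 + 13 + 23 = 102; the blank must be 121 − 102 = 19.
Row 6 has 2 + 19 + 19 + 7 + 14 + 63 = 124; the blank must be 121 − 124 = -3.
Column 5 has 25 + 19 + 36 + 21 + 10 − 3 = 108; the blank must be 121 − 108 = 13.
Row 7 has 23 − 14 + 31 + 13 + 38 − 14 = 77; the blank must be 121 − 77 = 44.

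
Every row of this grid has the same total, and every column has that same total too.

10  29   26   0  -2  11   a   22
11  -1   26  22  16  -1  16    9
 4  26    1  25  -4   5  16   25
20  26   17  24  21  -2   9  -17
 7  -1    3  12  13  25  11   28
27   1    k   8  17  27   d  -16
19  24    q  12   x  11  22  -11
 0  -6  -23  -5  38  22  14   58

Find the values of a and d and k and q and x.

Rows 2 and 3 both sum to 98, so that's the common total.
Column 5 has -2 + 16 − 4 + 21 + 13 + 17 + 38 = 99; the blank must be 98 − 99 = -1.
Row 7 has 19 + 24 + 12 − 1 + 11 + 22 − 11 = 76; the blank must be 98 − 76 = 22.
Row 1 has 10 + 29 + 26 + 0 − 2 + 11 + 22 = 96; the blank must be 98 − 96 = 2.
Column 7 has 2 + 16 + 16 + 9 + 11 + 22 + 14 = 90; the blank must be 98 − 90 = 8.
Row 6 has 27 + 1 + 8 + 17 + 27 + 8 − 16 = 72; the blank must be 98 − 72 = 26.

a = 2, d = 8, k = 26, q = 22, x = -1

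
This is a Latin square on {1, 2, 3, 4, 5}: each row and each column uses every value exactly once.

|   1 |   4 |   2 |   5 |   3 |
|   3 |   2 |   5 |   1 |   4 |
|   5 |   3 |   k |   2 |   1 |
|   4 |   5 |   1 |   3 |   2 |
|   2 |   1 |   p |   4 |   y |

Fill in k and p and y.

k = 4, p = 3, y = 5

Cell (5,5): column 5 already has {1, 2, 3, 4} → 5.
Cell (5,3): row 5 already has {1, 2, 4, 5} → 3.
At (row 3, col 3): row 3 already has {1, 2, 3, 5}, so the value is 4.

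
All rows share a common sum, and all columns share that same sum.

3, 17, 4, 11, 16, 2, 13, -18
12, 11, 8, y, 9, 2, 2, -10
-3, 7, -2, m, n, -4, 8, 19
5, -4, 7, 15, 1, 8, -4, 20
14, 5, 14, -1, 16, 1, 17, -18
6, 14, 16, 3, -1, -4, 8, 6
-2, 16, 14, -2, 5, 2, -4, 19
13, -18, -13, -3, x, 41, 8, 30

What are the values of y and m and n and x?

y = 14, m = 11, n = 12, x = -10

Rows 1 and 4 both sum to 48, so that's the common total.
Row 8 has 13 − 18 − 13 − 3 + 41 + 8 + 30 = 58; the blank must be 48 − 58 = -10.
Column 5 has 16 + 9 + 1 + 16 − 1 + 5 − 10 = 36; the blank must be 48 − 36 = 12.
Row 3 has -3 + 7 − 2 + 12 − 4 + 8 + 19 = 37; the blank must be 48 − 37 = 11.
Row 2 has 12 + 11 + 8 + 9 + 2 + 2 − 10 = 34; the blank must be 48 − 34 = 14.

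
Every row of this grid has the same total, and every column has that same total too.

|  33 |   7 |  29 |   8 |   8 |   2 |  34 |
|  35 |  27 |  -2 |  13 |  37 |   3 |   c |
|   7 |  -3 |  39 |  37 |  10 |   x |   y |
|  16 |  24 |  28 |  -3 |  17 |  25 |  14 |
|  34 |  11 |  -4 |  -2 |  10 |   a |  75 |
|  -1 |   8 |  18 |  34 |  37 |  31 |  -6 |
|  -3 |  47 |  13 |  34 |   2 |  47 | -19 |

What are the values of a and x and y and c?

Rows 1 and 4 both sum to 121, so that's the common total.
The known cells in row 2 total 113, leaving 121 − 113 = 8 for the blank.
The known cells in row 5 total 124, leaving 121 − 124 = -3 for the blank.
The known cells in column 6 total 105, leaving 121 − 105 = 16 for the blank.
The known cells in row 3 total 106, leaving 121 − 106 = 15 for the blank.

a = -3, x = 16, y = 15, c = 8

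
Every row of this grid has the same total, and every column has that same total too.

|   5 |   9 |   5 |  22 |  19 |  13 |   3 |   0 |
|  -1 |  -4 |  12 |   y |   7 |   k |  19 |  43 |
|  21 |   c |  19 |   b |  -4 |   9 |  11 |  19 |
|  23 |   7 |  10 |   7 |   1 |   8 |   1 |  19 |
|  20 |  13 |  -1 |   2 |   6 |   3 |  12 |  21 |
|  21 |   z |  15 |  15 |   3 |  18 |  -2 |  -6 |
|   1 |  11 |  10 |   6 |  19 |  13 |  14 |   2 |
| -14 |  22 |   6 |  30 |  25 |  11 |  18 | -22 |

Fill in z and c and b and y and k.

z = 12, c = 6, b = -5, y = -1, k = 1

Rows 1 and 4 both sum to 76, so that's the common total.
The known cells in column 6 total 75, leaving 76 − 75 = 1 for the blank.
The known cells in row 6 total 64, leaving 76 − 64 = 12 for the blank.
The known cells in column 2 total 70, leaving 76 − 70 = 6 for the blank.
The known cells in row 3 total 81, leaving 76 − 81 = -5 for the blank.
The known cells in row 2 total 77, leaving 76 − 77 = -1 for the blank.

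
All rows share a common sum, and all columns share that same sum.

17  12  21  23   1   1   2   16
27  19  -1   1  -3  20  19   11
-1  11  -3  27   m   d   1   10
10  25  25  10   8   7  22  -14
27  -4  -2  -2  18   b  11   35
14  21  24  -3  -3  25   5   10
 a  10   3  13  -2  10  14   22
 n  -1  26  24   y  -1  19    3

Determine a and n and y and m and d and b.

Rows 1 and 2 both sum to 93, so that's the common total.
Row 5: 27 − 4 − 2 − 2 + 18 + 11 + 35 = 83, so its missing entry is 93 − 83 = 10.
Row 7: 10 + 3 + 13 − 2 + 10 + 14 + 22 = 70, so its missing entry is 93 − 70 = 23.
Column 1: 17 + 27 − 1 + 10 + 27 + 14 + 23 = 117, so its missing entry is 93 − 117 = -24.
Row 8: -24 − 1 + 26 + 24 − 1 + 19 + 3 = 46, so its missing entry is 93 − 46 = 47.
Column 5: 1 − 3 + 8 + 18 − 3 − 2 + 47 = 66, so its missing entry is 93 − 66 = 27.
Row 3: -1 + 11 − 3 + 27 + 27 + 1 + 10 = 72, so its missing entry is 93 − 72 = 21.

a = 23, n = -24, y = 47, m = 27, d = 21, b = 10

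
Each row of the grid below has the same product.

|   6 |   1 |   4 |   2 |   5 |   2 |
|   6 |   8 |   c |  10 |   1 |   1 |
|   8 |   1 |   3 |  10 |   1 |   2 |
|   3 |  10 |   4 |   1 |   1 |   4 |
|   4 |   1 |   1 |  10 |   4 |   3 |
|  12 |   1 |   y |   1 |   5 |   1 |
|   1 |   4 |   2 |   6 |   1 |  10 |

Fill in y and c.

Rows 1 and 4 each multiply to 480, so every row has product 480.
Row 6: 12×1×1×5×1 = 60, so the missing entry is 480 ÷ 60 = 8.
Row 2: 6×8×10×1×1 = 480, so the missing entry is 480 ÷ 480 = 1.

y = 8, c = 1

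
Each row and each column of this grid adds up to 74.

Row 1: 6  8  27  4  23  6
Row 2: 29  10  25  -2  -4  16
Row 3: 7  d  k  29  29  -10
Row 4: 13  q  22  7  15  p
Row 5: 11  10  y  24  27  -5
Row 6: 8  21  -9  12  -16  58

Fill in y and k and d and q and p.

Row 5 has 11 + 10 + 24 + 27 − 5 = 67; the blank must be 74 − 67 = 7.
Column 3 has 27 + 25 + 22 + 7 − 9 = 72; the blank must be 74 − 72 = 2.
Row 3 has 7 + 2 + 29 + 29 − 10 = 57; the blank must be 74 − 57 = 17.
Column 2 has 8 + 10 + 17 + 10 + 21 = 66; the blank must be 74 − 66 = 8.
Row 4 has 13 + 8 + 22 + 7 + 15 = 65; the blank must be 74 − 65 = 9.

y = 7, k = 2, d = 17, q = 8, p = 9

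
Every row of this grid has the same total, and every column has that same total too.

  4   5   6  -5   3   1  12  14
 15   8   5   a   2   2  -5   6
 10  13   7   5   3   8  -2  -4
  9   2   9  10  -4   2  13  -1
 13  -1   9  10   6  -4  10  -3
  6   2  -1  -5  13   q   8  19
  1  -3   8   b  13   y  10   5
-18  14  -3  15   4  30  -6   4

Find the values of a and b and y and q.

a = 7, b = 3, y = 3, q = -2

Rows 1 and 3 both sum to 40, so that's the common total.
Row 2 has 15 + 8 + 5 + 2 + 2 − 5 + 6 = 33; the blank must be 40 − 33 = 7.
Column 4 has -5 + 7 + 5 + 10 + 10 − 5 + 15 = 37; the blank must be 40 − 37 = 3.
Row 7 has 1 − 3 + 8 + 3 + 13 + 10 + 5 = 37; the blank must be 40 − 37 = 3.
Row 6 has 6 + 2 − 1 − 5 + 13 + 8 + 19 = 42; the blank must be 40 − 42 = -2.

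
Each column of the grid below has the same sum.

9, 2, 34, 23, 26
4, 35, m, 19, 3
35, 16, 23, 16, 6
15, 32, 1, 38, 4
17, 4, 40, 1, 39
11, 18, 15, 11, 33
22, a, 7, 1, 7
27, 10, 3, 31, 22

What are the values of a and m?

a = 23, m = 17

Column 1 sums to 140 and so does column 4; that's the common total.
In column 2 the known cells total 117, leaving 140 − 117 = 23.
In column 3 the known cells total 123, leaving 140 − 123 = 17.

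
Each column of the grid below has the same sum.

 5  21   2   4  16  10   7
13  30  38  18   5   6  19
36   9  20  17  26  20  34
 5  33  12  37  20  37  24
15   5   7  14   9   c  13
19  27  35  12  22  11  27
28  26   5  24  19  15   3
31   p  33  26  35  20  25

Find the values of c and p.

Columns 1 and 5 both add up to 152, so every column sums to 152.
Column 6: 10 + 6 + 20 + 37 + 11 + 15 + 20 = 119, so the missing entry is 152 − 119 = 33.
Column 2: 21 + 30 + 9 + 33 + 5 + 27 + 26 = 151, so the missing entry is 152 − 151 = 1.

c = 33, p = 1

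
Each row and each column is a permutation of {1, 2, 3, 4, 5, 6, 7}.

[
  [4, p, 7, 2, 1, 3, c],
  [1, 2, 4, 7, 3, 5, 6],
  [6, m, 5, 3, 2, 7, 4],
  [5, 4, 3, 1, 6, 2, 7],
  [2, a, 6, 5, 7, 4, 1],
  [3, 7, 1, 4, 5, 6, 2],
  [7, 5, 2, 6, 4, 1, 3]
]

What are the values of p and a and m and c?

p = 6, a = 3, m = 1, c = 5

For row 5, column 2: row 5 already has {1, 2, 4, 5, 6, 7}; that leaves 3.
For row 3, column 2: row 3 already has {2, 3, 4, 5, 6, 7}; that leaves 1.
Cell (1,2): column 2 already has {1, 2, 3, 4, 5, 7} → 6.
At (row 1, col 7): row 1 already has {1, 2, 3, 4, 6, 7}, so the value is 5.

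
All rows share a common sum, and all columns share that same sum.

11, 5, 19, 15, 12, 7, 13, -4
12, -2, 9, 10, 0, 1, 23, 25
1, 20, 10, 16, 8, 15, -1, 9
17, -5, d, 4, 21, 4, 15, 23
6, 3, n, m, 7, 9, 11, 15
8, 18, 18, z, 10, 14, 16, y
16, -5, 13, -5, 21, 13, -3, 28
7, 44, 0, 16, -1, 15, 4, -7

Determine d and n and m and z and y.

d = -1, n = 10, m = 17, z = 5, y = -11

Rows 1 and 2 both sum to 78, so that's the common total.
Column 8: -4 + 25 + 9 + 23 + 15 + 28 − 7 = 89, so its missing entry is 78 − 89 = -11.
Row 6: 8 + 18 + 18 + 10 + 14 + 16 − 11 = 73, so its missing entry is 78 − 73 = 5.
Column 4: 15 + 10 + 16 + 4 + 5 − 5 + 16 = 61, so its missing entry is 78 − 61 = 17.
Row 5: 6 + 3 + 17 + 7 + 9 + 11 + 15 = 68, so its missing entry is 78 − 68 = 10.
Row 4: 17 − 5 + 4 + 21 + 4 + 15 + 23 = 79, so its missing entry is 78 − 79 = -1.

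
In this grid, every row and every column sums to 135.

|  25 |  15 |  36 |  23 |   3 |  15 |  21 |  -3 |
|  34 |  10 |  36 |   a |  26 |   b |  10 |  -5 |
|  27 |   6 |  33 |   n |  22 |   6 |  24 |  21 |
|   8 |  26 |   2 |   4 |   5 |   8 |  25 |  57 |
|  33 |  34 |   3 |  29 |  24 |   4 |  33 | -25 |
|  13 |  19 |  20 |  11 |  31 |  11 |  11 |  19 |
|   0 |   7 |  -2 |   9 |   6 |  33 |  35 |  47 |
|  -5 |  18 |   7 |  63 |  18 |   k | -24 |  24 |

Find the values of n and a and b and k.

n = -4, a = 0, b = 24, k = 34

The known cells in row 3 total 139, leaving 135 − 139 = -4 for the blank.
The known cells in row 8 total 101, leaving 135 − 101 = 34 for the blank.
The known cells in column 4 total 135, leaving 135 − 135 = 0 for the blank.
The known cells in row 2 total 111, leaving 135 − 111 = 24 for the blank.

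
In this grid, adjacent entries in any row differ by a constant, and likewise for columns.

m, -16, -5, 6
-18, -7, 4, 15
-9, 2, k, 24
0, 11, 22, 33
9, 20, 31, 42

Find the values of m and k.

Along each row the entries change by 11 per step; down each column they change by 9.
Row 1: from -16 at column 2, stepping by 11 to column 1 gives -27.
Row 3: from -9 at column 1, stepping by 11 to column 3 gives 13.

m = -27, k = 13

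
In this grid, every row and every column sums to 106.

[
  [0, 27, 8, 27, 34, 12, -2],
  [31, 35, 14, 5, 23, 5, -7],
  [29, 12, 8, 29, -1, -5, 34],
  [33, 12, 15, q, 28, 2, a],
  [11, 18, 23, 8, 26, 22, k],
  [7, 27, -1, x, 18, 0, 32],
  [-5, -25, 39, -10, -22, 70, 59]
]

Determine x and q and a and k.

Row 6: 7 + 27 − 1 + 18 + 0 + 32 = 83, so its missing entry is 106 − 83 = 23.
Column 4: 27 + 5 + 29 + 8 + 23 − 10 = 82, so its missing entry is 106 − 82 = 24.
Row 5: 11 + 18 + 23 + 8 + 26 + 22 = 108, so its missing entry is 106 − 108 = -2.
Row 4: 33 + 12 + 15 + 24 + 28 + 2 = 114, so its missing entry is 106 − 114 = -8.

x = 23, q = 24, a = -8, k = -2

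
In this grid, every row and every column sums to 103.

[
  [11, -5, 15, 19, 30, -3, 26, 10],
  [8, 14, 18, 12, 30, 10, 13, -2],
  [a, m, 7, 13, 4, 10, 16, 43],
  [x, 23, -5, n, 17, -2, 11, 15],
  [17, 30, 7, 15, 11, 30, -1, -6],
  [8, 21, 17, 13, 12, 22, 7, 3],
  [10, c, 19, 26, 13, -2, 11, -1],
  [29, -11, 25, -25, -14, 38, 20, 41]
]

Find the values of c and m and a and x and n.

Row 7: 10 + 19 + 26 + 13 − 2 + 11 − 1 = 76, so its missing entry is 103 − 76 = 27.
Column 2: -5 + 14 + 23 + 30 + 21 + 27 − 11 = 99, so its missing entry is 103 − 99 = 4.
Row 3: 4 + 7 + 13 + 4 + 10 + 16 + 43 = 97, so its missing entry is 103 − 97 = 6.
Column 1: 11 + 8 + 6 + 17 + 8 + 10 + 29 = 89, so its missing entry is 103 − 89 = 14.
Row 4: 14 + 23 − 5 + 17 − 2 + 11 + 15 = 73, so its missing entry is 103 − 73 = 30.

c = 27, m = 4, a = 6, x = 14, n = 30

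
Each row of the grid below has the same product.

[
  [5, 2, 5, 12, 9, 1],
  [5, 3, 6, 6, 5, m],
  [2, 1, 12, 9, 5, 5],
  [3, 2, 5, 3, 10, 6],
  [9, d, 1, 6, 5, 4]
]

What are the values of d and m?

Rows 1 and 3 each multiply to 5400, so every row has product 5400.
Row 5: 9×1×6×5×4 = 1080, so the missing entry is 5400 ÷ 1080 = 5.
Row 2: 5×3×6×6×5 = 2700, so the missing entry is 5400 ÷ 2700 = 2.

d = 5, m = 2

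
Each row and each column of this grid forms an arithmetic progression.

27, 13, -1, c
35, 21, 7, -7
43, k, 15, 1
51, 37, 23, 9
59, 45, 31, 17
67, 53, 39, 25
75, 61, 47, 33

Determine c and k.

Along each row the entries change by -14 per step; down each column they change by 8.
Row 1: from 27 at column 1, stepping by -14 to column 4 gives -15.
Row 3: from 43 at column 1, stepping by -14 to column 2 gives 29.

c = -15, k = 29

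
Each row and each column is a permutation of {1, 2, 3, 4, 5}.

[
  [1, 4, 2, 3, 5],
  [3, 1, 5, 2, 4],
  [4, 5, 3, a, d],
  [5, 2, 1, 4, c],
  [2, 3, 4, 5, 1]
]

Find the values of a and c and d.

a = 1, c = 3, d = 2

For row 3, column 4: column 4 already has {2, 3, 4, 5}; that leaves 1.
At (row 3, col 5): row 3 already has {1, 3, 4, 5}, so the value is 2.
For row 4, column 5: row 4 already has {1, 2, 4, 5}; that leaves 3.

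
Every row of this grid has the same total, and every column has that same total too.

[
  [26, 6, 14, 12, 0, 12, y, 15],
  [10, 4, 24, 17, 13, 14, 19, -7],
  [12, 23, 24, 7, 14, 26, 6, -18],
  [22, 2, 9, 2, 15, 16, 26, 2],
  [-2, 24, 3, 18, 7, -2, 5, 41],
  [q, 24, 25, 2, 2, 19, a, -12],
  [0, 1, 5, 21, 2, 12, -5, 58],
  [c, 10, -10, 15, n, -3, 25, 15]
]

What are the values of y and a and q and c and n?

y = 9, a = 9, q = 25, c = 1, n = 41

Rows 2 and 3 both sum to 94, so that's the common total.
Column 5 has 0 + 13 + 14 + 15 + 7 + 2 + 2 = 53; the blank must be 94 − 53 = 41.
Row 8 has 10 − 10 + 15 + 41 − 3 + 25 + 15 = 93; the blank must be 94 − 93 = 1.
Row 1 has 26 + 6 + 14 + 12 + 0 + 12 + 15 = 85; the blank must be 94 − 85 = 9.
Column 1 has 26 + 10 + 12 + 22 − 2 + 0 + 1 = 69; the blank must be 94 − 69 = 25.
Row 6 has 25 + 24 + 25 + 2 + 2 + 19 − 12 = 85; the blank must be 94 − 85 = 9.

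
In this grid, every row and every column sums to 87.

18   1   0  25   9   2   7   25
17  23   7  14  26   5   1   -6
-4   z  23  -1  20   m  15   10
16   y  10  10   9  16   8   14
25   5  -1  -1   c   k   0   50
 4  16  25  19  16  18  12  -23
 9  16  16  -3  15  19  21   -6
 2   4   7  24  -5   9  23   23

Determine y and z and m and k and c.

Column 5 has 9 + 26 + 20 + 9 + 16 + 15 − 5 = 90; the blank must be 87 − 90 = -3.
Row 4 has 16 + 10 + 10 + 9 + 16 + 8 + 14 = 83; the blank must be 87 − 83 = 4.
Column 2 has 1 + 23 + 4 + 5 + 16 + 16 + 4 = 69; the blank must be 87 − 69 = 18.
Row 5 has 25 + 5 − 1 − 1 − 3 + 0 + 50 = 75; the blank must be 87 − 75 = 12.
Row 3 has -4 + 18 + 23 − 1 + 20 + 15 + 10 = 81; the blank must be 87 − 81 = 6.

y = 4, z = 18, m = 6, k = 12, c = -3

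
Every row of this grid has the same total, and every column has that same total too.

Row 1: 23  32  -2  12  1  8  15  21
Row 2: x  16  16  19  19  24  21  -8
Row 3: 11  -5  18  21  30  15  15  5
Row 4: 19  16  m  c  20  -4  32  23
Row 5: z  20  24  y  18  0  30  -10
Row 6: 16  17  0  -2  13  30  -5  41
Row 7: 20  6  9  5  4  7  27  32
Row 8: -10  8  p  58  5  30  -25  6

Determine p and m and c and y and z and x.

Rows 1 and 3 both sum to 110, so that's the common total.
The known cells in row 8 total 72, leaving 110 − 72 = 38 for the blank.
The known cells in row 2 total 107, leaving 110 − 107 = 3 for the blank.
The known cells in column 1 total 82, leaving 110 − 82 = 28 for the blank.
The known cells in row 5 total 110, leaving 110 − 110 = 0 for the blank.
The known cells in column 4 total 113, leaving 110 − 113 = -3 for the blank.
The known cells in row 4 total 103, leaving 110 − 103 = 7 for the blank.

p = 38, m = 7, c = -3, y = 0, z = 28, x = 3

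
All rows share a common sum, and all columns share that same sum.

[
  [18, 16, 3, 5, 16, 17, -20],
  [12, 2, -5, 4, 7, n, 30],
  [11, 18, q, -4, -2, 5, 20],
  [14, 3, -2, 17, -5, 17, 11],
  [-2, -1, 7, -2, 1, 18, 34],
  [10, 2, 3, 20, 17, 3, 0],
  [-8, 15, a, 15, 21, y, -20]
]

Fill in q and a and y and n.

q = 7, a = 42, y = -10, n = 5

Rows 1 and 4 both sum to 55, so that's the common total.
The known cells in row 2 total 50, leaving 55 − 50 = 5 for the blank.
The known cells in column 6 total 65, leaving 55 − 65 = -10 for the blank.
The known cells in row 7 total 13, leaving 55 − 13 = 42 for the blank.
The known cells in row 3 total 48, leaving 55 − 48 = 7 for the blank.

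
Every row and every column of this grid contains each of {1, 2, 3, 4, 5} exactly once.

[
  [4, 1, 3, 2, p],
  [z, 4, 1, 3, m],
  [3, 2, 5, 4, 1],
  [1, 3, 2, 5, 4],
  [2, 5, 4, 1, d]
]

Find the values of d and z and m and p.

d = 3, z = 5, m = 2, p = 5

At (row 5, col 5): row 5 already has {1, 2, 4, 5}, so the value is 3.
For row 2, column 1: column 1 already has {1, 2, 3, 4}; that leaves 5.
For row 1, column 5: row 1 already has {1, 2, 3, 4}; that leaves 5.
Cell (2,5): row 2 already has {1, 3, 4, 5} → 2.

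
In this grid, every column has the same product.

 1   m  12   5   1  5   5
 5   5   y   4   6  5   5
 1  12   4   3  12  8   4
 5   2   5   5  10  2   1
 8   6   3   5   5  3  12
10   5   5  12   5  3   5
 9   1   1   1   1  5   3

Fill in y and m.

y = 5, m = 5

Columns 6 and 7 each multiply to 18000, so every column has product 18000.
Column 3: 12×4×5×3×5×1 = 3600, so the missing entry is 18000 ÷ 3600 = 5.
Column 2: 5×12×2×6×5×1 = 3600, so the missing entry is 18000 ÷ 3600 = 5.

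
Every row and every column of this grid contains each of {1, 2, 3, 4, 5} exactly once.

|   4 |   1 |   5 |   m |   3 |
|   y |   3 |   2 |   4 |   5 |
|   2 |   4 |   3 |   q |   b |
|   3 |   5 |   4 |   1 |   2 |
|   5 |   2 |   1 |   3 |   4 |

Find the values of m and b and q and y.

m = 2, b = 1, q = 5, y = 1

For row 2, column 1: row 2 already has {2, 3, 4, 5}; that leaves 1.
Cell (3,5): column 5 already has {2, 3, 4, 5} → 1.
Cell (1,4): row 1 already has {1, 3, 4, 5} → 2.
Cell (3,4): row 3 already has {1, 2, 3, 4} → 5.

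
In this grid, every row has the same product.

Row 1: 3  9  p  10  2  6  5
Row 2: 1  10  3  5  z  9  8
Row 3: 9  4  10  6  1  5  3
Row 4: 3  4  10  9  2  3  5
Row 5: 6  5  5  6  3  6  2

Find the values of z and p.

z = 3, p = 2

Rows 3 and 4 each multiply to 32400, so every row has product 32400.
Row 2: 1×10×3×5×9×8 = 10800, so the missing entry is 32400 ÷ 10800 = 3.
Row 1: 3×9×10×2×6×5 = 16200, so the missing entry is 32400 ÷ 16200 = 2.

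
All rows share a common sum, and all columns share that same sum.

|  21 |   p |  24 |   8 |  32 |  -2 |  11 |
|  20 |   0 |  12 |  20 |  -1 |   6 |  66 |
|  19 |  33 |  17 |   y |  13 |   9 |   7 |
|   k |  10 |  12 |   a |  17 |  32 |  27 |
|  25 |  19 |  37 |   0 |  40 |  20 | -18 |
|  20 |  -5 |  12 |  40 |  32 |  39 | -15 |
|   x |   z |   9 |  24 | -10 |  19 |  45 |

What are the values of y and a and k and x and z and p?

Rows 2 and 5 both sum to 123, so that's the common total.
Row 1 has 21 + 24 + 8 + 32 − 2 + 11 = 94; the blank must be 123 − 94 = 29.
Column 2 has 29 + 0 + 33 + 10 + 19 − 5 = 86; the blank must be 123 − 86 = 37.
Row 3 has 19 + 33 + 17 + 13 + 9 + 7 = 98; the blank must be 123 − 98 = 25.
Column 4 has 8 + 20 + 25 + 0 + 40 + 24 = 117; the blank must be 123 − 117 = 6.
Row 4 has 10 + 12 + 6 + 17 + 32 + 27 = 104; the blank must be 123 − 104 = 19.
Row 7 has 37 + 9 + 24 − 10 + 19 + 45 = 124; the blank must be 123 − 124 = -1.

y = 25, a = 6, k = 19, x = -1, z = 37, p = 29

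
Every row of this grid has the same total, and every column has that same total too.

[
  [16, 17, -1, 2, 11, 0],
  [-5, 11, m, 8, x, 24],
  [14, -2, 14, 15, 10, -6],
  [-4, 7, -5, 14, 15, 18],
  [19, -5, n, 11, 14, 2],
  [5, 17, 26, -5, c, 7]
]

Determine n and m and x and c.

n = 4, m = 7, x = 0, c = -5

Rows 1 and 3 both sum to 45, so that's the common total.
Row 6: 5 + 17 + 26 − 5 + 7 = 50, so its missing entry is 45 − 50 = -5.
Column 5: 11 + 10 + 15 + 14 − 5 = 45, so its missing entry is 45 − 45 = 0.
Row 2: -5 + 11 + 8 + 0 + 24 = 38, so its missing entry is 45 − 38 = 7.
Row 5: 19 − 5 + 11 + 14 + 2 = 41, so its missing entry is 45 − 41 = 4.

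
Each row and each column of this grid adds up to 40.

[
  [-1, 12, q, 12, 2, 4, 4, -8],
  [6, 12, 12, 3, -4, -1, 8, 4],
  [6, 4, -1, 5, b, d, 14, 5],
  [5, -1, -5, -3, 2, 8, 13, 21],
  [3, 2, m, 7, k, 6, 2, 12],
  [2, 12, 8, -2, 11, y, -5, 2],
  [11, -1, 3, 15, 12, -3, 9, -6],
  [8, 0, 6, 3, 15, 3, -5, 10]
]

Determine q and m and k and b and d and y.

q = 15, m = 2, k = 6, b = -4, d = 11, y = 12

Row 6 has 2 + 12 + 8 − 2 + 11 − 5 + 2 = 28; the blank must be 40 − 28 = 12.
Row 1 has -1 + 12 + 12 + 2 + 4 + 4 − 8 = 25; the blank must be 40 − 25 = 15.
Column 3 has 15 + 12 − 1 − 5 + 8 + 3 + 6 = 38; the blank must be 40 − 38 = 2.
Row 5 has 3 + 2 + 2 + 7 + 6 + 2 + 12 = 34; the blank must be 40 − 34 = 6.
Column 5 has 2 − 4 + 2 + 6 + 11 + 12 + 15 = 44; the blank must be 40 − 44 = -4.
Row 3 has 6 + 4 − 1 + 5 − 4 + 14 + 5 = 29; the blank must be 40 − 29 = 11.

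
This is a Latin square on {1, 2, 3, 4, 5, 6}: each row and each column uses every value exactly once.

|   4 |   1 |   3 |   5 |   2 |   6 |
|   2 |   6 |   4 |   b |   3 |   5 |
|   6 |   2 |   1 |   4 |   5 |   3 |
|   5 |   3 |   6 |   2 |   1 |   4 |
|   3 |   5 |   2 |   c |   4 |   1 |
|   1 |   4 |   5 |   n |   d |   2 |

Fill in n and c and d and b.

For row 6, column 5: column 5 already has {1, 2, 3, 4, 5}; that leaves 6.
For row 6, column 4: row 6 already has {1, 2, 4, 5, 6}; that leaves 3.
For row 2, column 4: row 2 already has {2, 3, 4, 5, 6}; that leaves 1.
Cell (5,4): row 5 already has {1, 2, 3, 4, 5} → 6.

n = 3, c = 6, d = 6, b = 1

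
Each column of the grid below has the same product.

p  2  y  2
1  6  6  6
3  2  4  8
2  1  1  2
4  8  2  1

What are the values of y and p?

y = 4, p = 8

Columns 2 and 4 each multiply to 192, so every column has product 192.
Column 3: 6×4×1×2 = 48, so the missing entry is 192 ÷ 48 = 4.
Column 1: 1×3×2×4 = 24, so the missing entry is 192 ÷ 24 = 8.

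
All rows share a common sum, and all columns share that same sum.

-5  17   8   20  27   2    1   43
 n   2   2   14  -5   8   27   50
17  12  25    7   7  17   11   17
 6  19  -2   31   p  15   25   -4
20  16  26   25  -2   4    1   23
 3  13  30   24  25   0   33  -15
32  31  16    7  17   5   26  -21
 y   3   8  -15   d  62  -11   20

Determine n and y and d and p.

Rows 1 and 3 both sum to 113, so that's the common total.
Row 2 has 2 + 2 + 14 − 5 + 8 + 27 + 50 = 98; the blank must be 113 − 98 = 15.
Column 1 has -5 + 15 + 17 + 6 + 20 + 3 + 32 = 88; the blank must be 113 − 88 = 25.
Row 8 has 25 + 3 + 8 − 15 + 62 − 11 + 20 = 92; the blank must be 113 − 92 = 21.
Row 4 has 6 + 19 − 2 + 31 + 15 + 25 − 4 = 90; the blank must be 113 − 90 = 23.

n = 15, y = 25, d = 21, p = 23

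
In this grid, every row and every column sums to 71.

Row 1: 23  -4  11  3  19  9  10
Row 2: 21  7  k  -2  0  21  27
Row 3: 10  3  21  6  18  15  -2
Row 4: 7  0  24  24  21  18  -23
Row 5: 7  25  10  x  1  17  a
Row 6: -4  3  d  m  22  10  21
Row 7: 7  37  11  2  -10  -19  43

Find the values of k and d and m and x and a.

k = -3, d = -3, m = 22, x = 16, a = -5

Row 2 has 21 + 7 − 2 + 0 + 21 + 27 = 74; the blank must be 71 − 74 = -3.
Column 7 has 10 + 27 − 2 − 23 + 21 + 43 = 76; the blank must be 71 − 76 = -5.
Row 5 has 7 + 25 + 10 + 1 + 17 − 5 = 55; the blank must be 71 − 55 = 16.
Column 4 has 3 − 2 + 6 + 24 + 16 + 2 = 49; the blank must be 71 − 49 = 22.
Row 6 has -4 + 3 + 22 + 22 + 10 + 21 = 74; the blank must be 71 − 74 = -3.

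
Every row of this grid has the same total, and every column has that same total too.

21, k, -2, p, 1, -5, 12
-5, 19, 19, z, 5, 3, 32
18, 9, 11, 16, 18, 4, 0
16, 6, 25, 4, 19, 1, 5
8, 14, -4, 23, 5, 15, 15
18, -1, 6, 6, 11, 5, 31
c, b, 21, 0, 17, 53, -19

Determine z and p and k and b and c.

Rows 3 and 4 both sum to 76, so that's the common total.
Column 1 has 21 − 5 + 18 + 16 + 8 + 18 = 76; the blank must be 76 − 76 = 0.
Row 7 has 0 + 21 + 0 + 17 + 53 − 19 = 72; the blank must be 76 − 72 = 4.
Column 2 has 19 + 9 + 6 + 14 − 1 + 4 = 51; the blank must be 76 − 51 = 25.
Row 1 has 21 + 25 − 2 + 1 − 5 + 12 = 52; the blank must be 76 − 52 = 24.
Row 2 has -5 + 19 + 19 + 5 + 3 + 32 = 73; the blank must be 76 − 73 = 3.

z = 3, p = 24, k = 25, b = 4, c = 0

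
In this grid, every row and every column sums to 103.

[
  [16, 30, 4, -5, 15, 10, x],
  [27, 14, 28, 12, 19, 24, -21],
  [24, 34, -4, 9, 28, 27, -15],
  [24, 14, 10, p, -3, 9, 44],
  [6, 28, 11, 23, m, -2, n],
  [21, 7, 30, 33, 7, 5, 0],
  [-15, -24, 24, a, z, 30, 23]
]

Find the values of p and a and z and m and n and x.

Row 1: 16 + 30 + 4 − 5 + 15 + 10 = 70, so its missing entry is 103 − 70 = 33.
Column 7: 33 − 21 − 15 + 44 + 0 + 23 = 64, so its missing entry is 103 − 64 = 39.
Row 5: 6 + 28 + 11 + 23 − 2 + 39 = 105, so its missing entry is 103 − 105 = -2.
Column 5: 15 + 19 + 28 − 3 − 2 + 7 = 64, so its missing entry is 103 − 64 = 39.
Row 4: 24 + 14 + 10 − 3 + 9 + 44 = 98, so its missing entry is 103 − 98 = 5.
Row 7: -15 − 24 + 24 + 39 + 30 + 23 = 77, so its missing entry is 103 − 77 = 26.

p = 5, a = 26, z = 39, m = -2, n = 39, x = 33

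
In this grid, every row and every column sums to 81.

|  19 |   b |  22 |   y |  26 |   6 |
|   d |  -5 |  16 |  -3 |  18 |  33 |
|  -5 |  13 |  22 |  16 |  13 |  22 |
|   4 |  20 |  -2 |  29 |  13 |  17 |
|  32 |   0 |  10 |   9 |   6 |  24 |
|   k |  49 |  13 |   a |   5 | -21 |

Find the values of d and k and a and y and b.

d = 22, k = 9, a = 26, y = 4, b = 4

Column 2 has -5 + 13 + 20 + 0 + 49 = 77; the blank must be 81 − 77 = 4.
Row 1 has 19 + 4 + 22 + 26 + 6 = 77; the blank must be 81 − 77 = 4.
Column 4 has 4 − 3 + 16 + 29 + 9 = 55; the blank must be 81 − 55 = 26.
Row 6 has 49 + 13 + 26 + 5 − 21 = 72; the blank must be 81 − 72 = 9.
Row 2 has -5 + 16 − 3 + 18 + 33 = 59; the blank must be 81 − 59 = 22.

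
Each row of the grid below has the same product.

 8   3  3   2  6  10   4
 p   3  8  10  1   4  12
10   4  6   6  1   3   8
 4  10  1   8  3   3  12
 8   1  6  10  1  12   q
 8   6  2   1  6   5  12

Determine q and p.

Rows 1 and 3 each multiply to 34560, so every row has product 34560.
Row 5: 8×1×6×10×1×12 = 5760, so the missing entry is 34560 ÷ 5760 = 6.
Row 2: 3×8×10×1×4×12 = 11520, so the missing entry is 34560 ÷ 11520 = 3.

q = 6, p = 3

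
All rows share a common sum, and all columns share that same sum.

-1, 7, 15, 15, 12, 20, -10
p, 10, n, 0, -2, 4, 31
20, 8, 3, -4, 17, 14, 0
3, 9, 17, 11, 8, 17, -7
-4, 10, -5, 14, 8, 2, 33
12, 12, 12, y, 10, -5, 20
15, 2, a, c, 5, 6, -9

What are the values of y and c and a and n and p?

Rows 1 and 3 both sum to 58, so that's the common total.
Column 1: -1 + 20 + 3 − 4 + 12 + 15 = 45, so its missing entry is 58 − 45 = 13.
Row 2: 13 + 10 + 0 − 2 + 4 + 31 = 56, so its missing entry is 58 − 56 = 2.
Column 3: 15 + 2 + 3 + 17 − 5 + 12 = 44, so its missing entry is 58 − 44 = 14.
Row 6: 12 + 12 + 12 + 10 − 5 + 20 = 61, so its missing entry is 58 − 61 = -3.
Row 7: 15 + 2 + 14 + 5 + 6 − 9 = 33, so its missing entry is 58 − 33 = 25.

y = -3, c = 25, a = 14, n = 2, p = 13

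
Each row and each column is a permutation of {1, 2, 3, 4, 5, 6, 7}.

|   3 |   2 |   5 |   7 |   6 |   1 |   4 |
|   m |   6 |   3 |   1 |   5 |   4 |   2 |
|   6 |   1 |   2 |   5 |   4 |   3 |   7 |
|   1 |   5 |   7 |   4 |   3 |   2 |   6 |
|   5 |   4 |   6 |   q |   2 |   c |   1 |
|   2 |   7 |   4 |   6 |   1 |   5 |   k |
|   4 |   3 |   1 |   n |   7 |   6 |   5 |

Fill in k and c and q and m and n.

k = 3, c = 7, q = 3, m = 7, n = 2

At (row 5, col 6): column 6 already has {1, 2, 3, 4, 5, 6}, so the value is 7.
For row 5, column 4: row 5 already has {1, 2, 4, 5, 6, 7}; that leaves 3.
For row 6, column 7: row 6 already has {1, 2, 4, 5, 6, 7}; that leaves 3.
Cell (2,1): row 2 already has {1, 2, 3, 4, 5, 6} → 7.
At (row 7, col 4): row 7 already has {1, 3, 4, 5, 6, 7}, so the value is 2.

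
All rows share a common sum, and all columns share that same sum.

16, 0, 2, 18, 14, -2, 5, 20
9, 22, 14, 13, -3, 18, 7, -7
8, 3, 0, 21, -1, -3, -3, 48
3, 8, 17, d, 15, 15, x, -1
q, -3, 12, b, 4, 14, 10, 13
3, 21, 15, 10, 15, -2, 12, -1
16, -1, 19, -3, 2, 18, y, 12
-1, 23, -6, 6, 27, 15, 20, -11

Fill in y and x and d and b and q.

Rows 1 and 2 both sum to 73, so that's the common total.
Column 1: 16 + 9 + 8 + 3 + 3 + 16 − 1 = 54, so its missing entry is 73 − 54 = 19.
Row 5: 19 − 3 + 12 + 4 + 14 + 10 + 13 = 69, so its missing entry is 73 − 69 = 4.
Column 4: 18 + 13 + 21 + 4 + 10 − 3 + 6 = 69, so its missing entry is 73 − 69 = 4.
Row 4: 3 + 8 + 17 + 4 + 15 + 15 − 1 = 61, so its missing entry is 73 − 61 = 12.
Row 7: 16 − 1 + 19 − 3 + 2 + 18 + 12 = 63, so its missing entry is 73 − 63 = 10.

y = 10, x = 12, d = 4, b = 4, q = 19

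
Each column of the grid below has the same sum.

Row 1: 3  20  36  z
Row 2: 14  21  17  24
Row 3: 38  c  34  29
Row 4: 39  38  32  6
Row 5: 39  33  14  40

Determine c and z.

c = 21, z = 34

Column 1 sums to 133 and so does column 3; that's the common total.
In column 2 the known cells total 112, leaving 133 − 112 = 21.
In column 4 the known cells total 99, leaving 133 − 99 = 34.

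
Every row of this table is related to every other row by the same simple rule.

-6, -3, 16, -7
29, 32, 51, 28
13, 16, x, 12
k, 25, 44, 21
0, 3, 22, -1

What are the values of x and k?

The difference between any two rows is the same in every column — this is an addition table with the headers hidden.
Row 3 minus row 1 is 12 − (-7) = 19, so its entry in column 3 is 16 + 19 = 35.
Row 4 minus row 1 is 21 − (-7) = 28, so its entry in column 1 is -6 + 28 = 22.

x = 35, k = 22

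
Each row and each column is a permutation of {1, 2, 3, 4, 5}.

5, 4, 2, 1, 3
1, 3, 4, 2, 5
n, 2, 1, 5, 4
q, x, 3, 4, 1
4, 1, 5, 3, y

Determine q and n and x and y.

At (row 4, col 2): column 2 already has {1, 2, 3, 4}, so the value is 5.
For row 3, column 1: row 3 already has {1, 2, 4, 5}; that leaves 3.
At (row 5, col 5): row 5 already has {1, 3, 4, 5}, so the value is 2.
At (row 4, col 1): row 4 already has {1, 3, 4, 5}, so the value is 2.

q = 2, n = 3, x = 5, y = 2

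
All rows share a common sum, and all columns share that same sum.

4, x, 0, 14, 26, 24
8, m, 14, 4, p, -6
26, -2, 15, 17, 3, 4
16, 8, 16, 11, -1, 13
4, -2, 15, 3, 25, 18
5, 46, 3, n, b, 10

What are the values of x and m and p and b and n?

Rows 3 and 4 both sum to 63, so that's the common total.
The known cells in row 1 total 68, leaving 63 − 68 = -5 for the blank.
The known cells in column 2 total 45, leaving 63 − 45 = 18 for the blank.
The known cells in row 2 total 38, leaving 63 − 38 = 25 for the blank.
The known cells in column 5 total 78, leaving 63 − 78 = -15 for the blank.
The known cells in row 6 total 49, leaving 63 − 49 = 14 for the blank.

x = -5, m = 18, p = 25, b = -15, n = 14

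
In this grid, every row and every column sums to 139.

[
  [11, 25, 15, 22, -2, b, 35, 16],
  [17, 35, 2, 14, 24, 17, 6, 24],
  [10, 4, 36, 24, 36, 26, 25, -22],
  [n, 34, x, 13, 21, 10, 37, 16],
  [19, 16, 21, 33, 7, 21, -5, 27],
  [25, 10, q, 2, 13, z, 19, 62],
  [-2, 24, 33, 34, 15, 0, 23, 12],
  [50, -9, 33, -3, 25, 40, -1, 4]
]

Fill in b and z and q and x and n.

b = 17, z = 8, q = 0, x = -1, n = 9

Column 1 has 11 + 17 + 10 + 19 + 25 − 2 + 50 = 130; the blank must be 139 − 130 = 9.
Row 1 has 11 + 25 + 15 + 22 − 2 + 35 + 16 = 122; the blank must be 139 − 122 = 17.
Column 6 has 17 + 17 + 26 + 10 + 21 + 0 + 40 = 131; the blank must be 139 − 131 = 8.
Row 4 has 9 + 34 + 13 + 21 + 10 + 37 + 16 = 140; the blank must be 139 − 140 = -1.
Row 6 has 25 + 10 + 2 + 13 + 8 + 19 + 62 = 139; the blank must be 139 − 139 = 0.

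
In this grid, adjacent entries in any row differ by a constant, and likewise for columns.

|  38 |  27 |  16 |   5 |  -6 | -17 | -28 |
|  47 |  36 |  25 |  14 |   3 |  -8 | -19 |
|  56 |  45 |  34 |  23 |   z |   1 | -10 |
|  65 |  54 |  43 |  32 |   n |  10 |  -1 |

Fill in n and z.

n = 21, z = 12

Along each row the entries change by -11 per step; down each column they change by 9.
Row 4: from 65 at column 1, stepping by -11 to column 5 gives 21.
Row 3: from 56 at column 1, stepping by -11 to column 5 gives 12.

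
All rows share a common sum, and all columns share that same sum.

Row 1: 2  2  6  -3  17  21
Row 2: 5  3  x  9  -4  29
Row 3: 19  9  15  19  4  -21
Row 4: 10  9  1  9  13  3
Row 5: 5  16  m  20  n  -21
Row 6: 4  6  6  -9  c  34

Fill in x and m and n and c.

x = 3, m = 14, n = 11, c = 4

Rows 1 and 3 both sum to 45, so that's the common total.
The known cells in row 6 total 41, leaving 45 − 41 = 4 for the blank.
The known cells in column 5 total 34, leaving 45 − 34 = 11 for the blank.
The known cells in row 2 total 42, leaving 45 − 42 = 3 for the blank.
The known cells in row 5 total 31, leaving 45 − 31 = 14 for the blank.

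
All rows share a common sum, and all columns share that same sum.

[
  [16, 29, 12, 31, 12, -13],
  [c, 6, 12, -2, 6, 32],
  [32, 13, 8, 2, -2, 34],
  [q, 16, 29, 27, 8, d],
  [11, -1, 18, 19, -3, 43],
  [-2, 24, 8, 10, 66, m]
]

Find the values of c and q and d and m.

Rows 1 and 3 both sum to 87, so that's the common total.
The known cells in row 2 total 54, leaving 87 − 54 = 33 for the blank.
The known cells in row 6 total 106, leaving 87 − 106 = -19 for the blank.
The known cells in column 6 total 77, leaving 87 − 77 = 10 for the blank.
The known cells in row 4 total 90, leaving 87 − 90 = -3 for the blank.

c = 33, q = -3, d = 10, m = -19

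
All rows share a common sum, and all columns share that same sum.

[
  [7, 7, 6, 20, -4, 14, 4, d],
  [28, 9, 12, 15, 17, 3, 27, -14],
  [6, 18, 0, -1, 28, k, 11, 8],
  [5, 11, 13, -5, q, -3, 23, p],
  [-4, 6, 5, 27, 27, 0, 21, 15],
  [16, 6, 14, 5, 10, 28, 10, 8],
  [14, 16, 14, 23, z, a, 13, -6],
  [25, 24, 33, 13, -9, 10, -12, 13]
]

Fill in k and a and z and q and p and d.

k = 27, a = 18, z = 5, q = 23, p = 30, d = 43

Rows 2 and 5 both sum to 97, so that's the common total.
Row 1 has 7 + 7 + 6 + 20 − 4 + 14 + 4 = 54; the blank must be 97 − 54 = 43.
Column 8 has 43 − 14 + 8 + 15 + 8 − 6 + 13 = 67; the blank must be 97 − 67 = 30.
Row 4 has 5 + 11 + 13 − 5 − 3 + 23 + 30 = 74; the blank must be 97 − 74 = 23.
Column 5 has -4 + 17 + 28 + 23 + 27 + 10 − 9 = 92; the blank must be 97 − 92 = 5.
Row 7 has 14 + 16 + 14 + 23 + 5 + 13 − 6 = 79; the blank must be 97 − 79 = 18.
Row 3 has 6 + 18 + 0 − 1 + 28 + 11 + 8 = 70; the blank must be 97 − 70 = 27.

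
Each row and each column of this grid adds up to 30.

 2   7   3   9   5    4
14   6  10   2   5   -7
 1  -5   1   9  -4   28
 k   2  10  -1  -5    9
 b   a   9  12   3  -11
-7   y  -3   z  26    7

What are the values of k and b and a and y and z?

Row 4: 2 + 10 − 1 − 5 + 9 = 15, so its missing entry is 30 − 15 = 15.
Column 1: 2 + 14 + 1 + 15 − 7 = 25, so its missing entry is 30 − 25 = 5.
Column 4: 9 + 2 + 9 − 1 + 12 = 31, so its missing entry is 30 − 31 = -1.
Row 6: -7 − 3 − 1 + 26 + 7 = 22, so its missing entry is 30 − 22 = 8.
Row 5: 5 + 9 + 12 + 3 − 11 = 18, so its missing entry is 30 − 18 = 12.

k = 15, b = 5, a = 12, y = 8, z = -1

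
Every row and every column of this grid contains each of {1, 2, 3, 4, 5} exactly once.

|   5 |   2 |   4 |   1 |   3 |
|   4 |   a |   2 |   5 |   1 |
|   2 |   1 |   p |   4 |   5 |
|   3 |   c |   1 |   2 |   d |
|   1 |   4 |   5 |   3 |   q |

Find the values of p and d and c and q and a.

At (row 5, col 5): row 5 already has {1, 3, 4, 5}, so the value is 2.
For row 4, column 5: column 5 already has {1, 2, 3, 5}; that leaves 4.
Cell (4,2): row 4 already has {1, 2, 3, 4} → 5.
For row 2, column 2: row 2 already has {1, 2, 4, 5}; that leaves 3.
Cell (3,3): row 3 already has {1, 2, 4, 5} → 3.

p = 3, d = 4, c = 5, q = 2, a = 3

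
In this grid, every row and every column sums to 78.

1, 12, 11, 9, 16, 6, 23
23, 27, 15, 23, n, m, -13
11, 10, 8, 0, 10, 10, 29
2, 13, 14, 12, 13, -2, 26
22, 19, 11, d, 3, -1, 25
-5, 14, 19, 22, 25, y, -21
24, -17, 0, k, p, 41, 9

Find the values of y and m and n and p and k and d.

The known cells in row 6 total 54, leaving 78 − 54 = 24 for the blank.
The known cells in column 6 total 78, leaving 78 − 78 = 0 for the blank.
The known cells in row 5 total 79, leaving 78 − 79 = -1 for the blank.
The known cells in row 2 total 75, leaving 78 − 75 = 3 for the blank.
The known cells in column 5 total 70, leaving 78 − 70 = 8 for the blank.
The known cells in row 7 total 65, leaving 78 − 65 = 13 for the blank.

y = 24, m = 0, n = 3, p = 8, k = 13, d = -1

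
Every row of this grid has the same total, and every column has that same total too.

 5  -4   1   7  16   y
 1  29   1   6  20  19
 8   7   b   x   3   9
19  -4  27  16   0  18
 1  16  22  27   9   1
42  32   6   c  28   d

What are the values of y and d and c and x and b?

y = 51, d = -22, c = -10, x = 30, b = 19

Rows 2 and 4 both sum to 76, so that's the common total.
Row 1: 5 − 4 + 1 + 7 + 16 = 25, so its missing entry is 76 − 25 = 51.
Column 6: 51 + 19 + 9 + 18 + 1 = 98, so its missing entry is 76 − 98 = -22.
Column 3: 1 + 1 + 27 + 22 + 6 = 57, so its missing entry is 76 − 57 = 19.
Row 3: 8 + 7 + 19 + 3 + 9 = 46, so its missing entry is 76 − 46 = 30.
Row 6: 42 + 32 + 6 + 28 − 22 = 86, so its missing entry is 76 − 86 = -10.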